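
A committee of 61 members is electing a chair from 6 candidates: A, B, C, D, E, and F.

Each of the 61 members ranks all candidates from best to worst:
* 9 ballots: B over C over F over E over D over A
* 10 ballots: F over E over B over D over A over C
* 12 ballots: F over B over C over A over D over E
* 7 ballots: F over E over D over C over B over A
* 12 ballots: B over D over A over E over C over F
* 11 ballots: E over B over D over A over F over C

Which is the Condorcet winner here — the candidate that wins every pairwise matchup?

B vs A: 61–0
B vs C: 54–7
B vs D: 54–7
B vs E: 33–28
B vs F: 32–29
B beats every other candidate.

B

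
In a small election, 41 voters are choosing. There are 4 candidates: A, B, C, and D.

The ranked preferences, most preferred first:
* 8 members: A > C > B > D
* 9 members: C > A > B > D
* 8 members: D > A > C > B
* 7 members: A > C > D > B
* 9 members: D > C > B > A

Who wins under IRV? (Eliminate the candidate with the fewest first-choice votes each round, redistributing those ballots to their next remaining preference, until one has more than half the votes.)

A

Round 1: A 15, B 0, C 9, D 17. B eliminated.
Round 2: A 15, C 9, D 17. C eliminated.
Round 3: A 24, D 17. A has a majority (≥21).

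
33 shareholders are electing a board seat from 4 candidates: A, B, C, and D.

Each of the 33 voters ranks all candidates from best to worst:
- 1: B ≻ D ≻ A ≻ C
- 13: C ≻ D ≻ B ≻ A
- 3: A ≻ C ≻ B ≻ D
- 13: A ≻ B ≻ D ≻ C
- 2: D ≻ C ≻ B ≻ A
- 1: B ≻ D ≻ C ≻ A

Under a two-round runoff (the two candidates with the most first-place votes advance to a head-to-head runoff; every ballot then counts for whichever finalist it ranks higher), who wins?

A

Round 1 first-place votes: A 16, B 2, C 13, D 2. A and C advance.
Runoff: A is ranked above C on 17 ballots, C above A on 16.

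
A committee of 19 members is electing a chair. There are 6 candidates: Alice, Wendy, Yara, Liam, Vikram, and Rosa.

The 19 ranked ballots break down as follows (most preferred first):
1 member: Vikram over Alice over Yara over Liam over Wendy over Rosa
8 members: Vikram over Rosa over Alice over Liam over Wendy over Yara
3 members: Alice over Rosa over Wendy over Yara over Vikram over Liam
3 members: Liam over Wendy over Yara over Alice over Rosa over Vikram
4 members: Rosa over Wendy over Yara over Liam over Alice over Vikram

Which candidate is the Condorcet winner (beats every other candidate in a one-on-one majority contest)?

Rosa vs Alice: 12–7
Rosa vs Wendy: 15–4
Rosa vs Yara: 15–4
Rosa vs Liam: 15–4
Rosa vs Vikram: 10–9
Rosa beats every other candidate.

Rosa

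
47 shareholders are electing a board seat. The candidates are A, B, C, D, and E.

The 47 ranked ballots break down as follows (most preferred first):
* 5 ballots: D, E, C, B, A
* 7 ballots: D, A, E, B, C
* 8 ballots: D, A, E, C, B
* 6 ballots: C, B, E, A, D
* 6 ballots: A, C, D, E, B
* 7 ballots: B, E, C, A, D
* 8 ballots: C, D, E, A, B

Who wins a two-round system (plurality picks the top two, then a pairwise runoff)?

Round 1 first-place votes: A 6, B 7, C 14, D 20, E 0. D and C advance.
Runoff: D is ranked above C on 20 ballots, C above D on 27.

C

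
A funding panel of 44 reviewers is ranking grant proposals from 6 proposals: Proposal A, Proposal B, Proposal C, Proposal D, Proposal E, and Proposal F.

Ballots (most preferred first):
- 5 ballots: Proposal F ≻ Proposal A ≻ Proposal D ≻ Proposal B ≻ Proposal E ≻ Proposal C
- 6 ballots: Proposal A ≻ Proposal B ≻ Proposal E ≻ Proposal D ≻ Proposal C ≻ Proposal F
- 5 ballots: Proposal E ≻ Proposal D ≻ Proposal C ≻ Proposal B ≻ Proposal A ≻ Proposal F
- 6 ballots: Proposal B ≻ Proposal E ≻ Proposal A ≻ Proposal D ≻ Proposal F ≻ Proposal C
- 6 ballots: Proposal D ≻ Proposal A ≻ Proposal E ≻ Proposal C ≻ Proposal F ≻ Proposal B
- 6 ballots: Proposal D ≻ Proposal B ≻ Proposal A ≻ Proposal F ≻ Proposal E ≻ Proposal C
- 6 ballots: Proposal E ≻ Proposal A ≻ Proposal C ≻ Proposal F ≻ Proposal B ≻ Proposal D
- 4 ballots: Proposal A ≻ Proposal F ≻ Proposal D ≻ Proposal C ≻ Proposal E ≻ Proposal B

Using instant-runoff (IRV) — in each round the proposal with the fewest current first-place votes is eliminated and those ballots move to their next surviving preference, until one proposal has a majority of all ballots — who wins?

Round 1: Proposal A 10, Proposal B 6, Proposal C 0, Proposal D 12, Proposal E 11, Proposal F 5. Proposal C eliminated.
Round 2: Proposal A 10, Proposal B 6, Proposal D 12, Proposal E 11, Proposal F 5. Proposal F eliminated.
Round 3: Proposal A 15, Proposal B 6, Proposal D 12, Proposal E 11. Proposal B eliminated.
Round 4: Proposal A 15, Proposal D 12, Proposal E 17. Proposal D eliminated.
Round 5: Proposal A 27, Proposal E 17. Proposal A has a majority (≥23).

Proposal A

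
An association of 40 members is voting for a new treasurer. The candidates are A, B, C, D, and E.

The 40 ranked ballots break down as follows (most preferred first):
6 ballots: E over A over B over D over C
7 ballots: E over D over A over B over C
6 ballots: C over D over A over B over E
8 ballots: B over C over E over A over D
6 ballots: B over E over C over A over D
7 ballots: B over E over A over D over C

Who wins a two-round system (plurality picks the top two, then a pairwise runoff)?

Round 1 first-place votes: A 0, B 21, C 6, D 0, E 13. B and E advance.
Runoff: B is ranked above E on 27 ballots, E above B on 13.

B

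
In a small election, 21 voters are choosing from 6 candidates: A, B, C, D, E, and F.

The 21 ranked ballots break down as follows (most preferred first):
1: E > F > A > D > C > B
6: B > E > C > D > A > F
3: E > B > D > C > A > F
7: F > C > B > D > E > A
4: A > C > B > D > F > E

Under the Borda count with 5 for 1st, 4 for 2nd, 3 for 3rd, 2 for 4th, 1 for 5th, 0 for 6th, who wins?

B

A: 1×3 + 6×1 + 3×1 + 7×0 + 4×5 = 32
B: 1×0 + 6×5 + 3×4 + 7×3 + 4×3 = 75
C: 1×1 + 6×3 + 3×2 + 7×4 + 4×4 = 69
D: 1×2 + 6×2 + 3×3 + 7×2 + 4×2 = 45
E: 1×5 + 6×4 + 3×5 + 7×1 + 4×0 = 51
F: 1×4 + 6×0 + 3×0 + 7×5 + 4×1 = 43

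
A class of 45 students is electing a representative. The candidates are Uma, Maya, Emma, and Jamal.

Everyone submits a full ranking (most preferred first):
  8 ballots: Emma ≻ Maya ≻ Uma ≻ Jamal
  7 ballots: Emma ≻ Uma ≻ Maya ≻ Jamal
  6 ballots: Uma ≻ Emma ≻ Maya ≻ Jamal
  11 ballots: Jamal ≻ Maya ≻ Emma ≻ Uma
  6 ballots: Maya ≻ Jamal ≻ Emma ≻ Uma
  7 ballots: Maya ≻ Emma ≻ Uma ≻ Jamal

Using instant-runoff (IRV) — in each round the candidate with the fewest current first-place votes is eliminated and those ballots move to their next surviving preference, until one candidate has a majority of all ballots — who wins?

Maya

Round 1: Uma 6, Maya 13, Emma 15, Jamal 11. Uma eliminated.
Round 2: Maya 13, Emma 21, Jamal 11. Jamal eliminated.
Round 3: Maya 24, Emma 21. Maya has a majority (≥23).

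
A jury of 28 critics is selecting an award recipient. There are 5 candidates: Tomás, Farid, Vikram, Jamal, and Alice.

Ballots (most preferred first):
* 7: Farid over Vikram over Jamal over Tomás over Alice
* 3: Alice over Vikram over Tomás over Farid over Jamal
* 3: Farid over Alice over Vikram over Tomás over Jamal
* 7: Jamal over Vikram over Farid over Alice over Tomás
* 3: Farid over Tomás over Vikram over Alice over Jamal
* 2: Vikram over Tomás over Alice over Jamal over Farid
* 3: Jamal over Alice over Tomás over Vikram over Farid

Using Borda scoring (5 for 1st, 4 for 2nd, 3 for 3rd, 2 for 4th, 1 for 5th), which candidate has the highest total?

Tomás: 7×2 + 3×3 + 3×2 + 7×1 + 3×4 + 2×4 + 3×3 = 65
Farid: 7×5 + 3×2 + 3×5 + 7×3 + 3×5 + 2×1 + 3×1 = 97
Vikram: 7×4 + 3×4 + 3×3 + 7×4 + 3×3 + 2×5 + 3×2 = 102
Jamal: 7×3 + 3×1 + 3×1 + 7×5 + 3×1 + 2×2 + 3×5 = 84
Alice: 7×1 + 3×5 + 3×4 + 7×2 + 3×2 + 2×3 + 3×4 = 72

Vikram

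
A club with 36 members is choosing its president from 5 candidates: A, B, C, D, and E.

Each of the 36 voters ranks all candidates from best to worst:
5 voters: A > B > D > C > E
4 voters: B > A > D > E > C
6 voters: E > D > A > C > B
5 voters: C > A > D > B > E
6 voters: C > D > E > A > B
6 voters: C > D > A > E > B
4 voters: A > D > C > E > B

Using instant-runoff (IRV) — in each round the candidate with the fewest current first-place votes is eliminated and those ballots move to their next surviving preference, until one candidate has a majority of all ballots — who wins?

A

Round 1: A 9, B 4, C 17, D 0, E 6. D eliminated.
Round 2: A 9, B 4, C 17, E 6. B eliminated.
Round 3: A 13, C 17, E 6. E eliminated.
Round 4: A 19, C 17. A has a majority (≥19).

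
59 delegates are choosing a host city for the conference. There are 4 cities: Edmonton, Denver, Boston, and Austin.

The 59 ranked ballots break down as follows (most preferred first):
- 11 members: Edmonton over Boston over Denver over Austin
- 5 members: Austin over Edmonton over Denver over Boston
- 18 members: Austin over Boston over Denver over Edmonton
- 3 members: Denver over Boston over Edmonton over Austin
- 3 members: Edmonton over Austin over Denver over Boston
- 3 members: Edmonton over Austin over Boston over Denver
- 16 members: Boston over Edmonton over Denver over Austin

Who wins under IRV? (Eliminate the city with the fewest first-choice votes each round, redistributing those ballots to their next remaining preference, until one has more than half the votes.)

Round 1: Edmonton 17, Denver 3, Boston 16, Austin 23. Denver eliminated.
Round 2: Edmonton 17, Boston 19, Austin 23. Edmonton eliminated.
Round 3: Boston 30, Austin 29. Boston has a majority (≥30).

Boston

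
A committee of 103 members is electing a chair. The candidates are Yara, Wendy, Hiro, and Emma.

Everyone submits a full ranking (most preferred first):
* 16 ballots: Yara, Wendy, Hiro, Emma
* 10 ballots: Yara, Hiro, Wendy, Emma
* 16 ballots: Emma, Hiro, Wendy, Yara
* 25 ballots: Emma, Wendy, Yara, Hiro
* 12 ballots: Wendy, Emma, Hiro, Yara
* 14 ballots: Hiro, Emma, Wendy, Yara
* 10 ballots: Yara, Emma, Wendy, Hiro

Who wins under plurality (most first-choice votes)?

Emma

First-place votes: Yara 36, Wendy 12, Hiro 14, Emma 41.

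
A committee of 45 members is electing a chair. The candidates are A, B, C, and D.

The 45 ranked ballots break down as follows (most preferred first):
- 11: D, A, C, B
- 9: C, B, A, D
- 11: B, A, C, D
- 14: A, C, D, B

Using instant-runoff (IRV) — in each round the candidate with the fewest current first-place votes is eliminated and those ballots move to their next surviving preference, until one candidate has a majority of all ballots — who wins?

A

Round 1: A 14, B 11, C 9, D 11. C eliminated.
Round 2: A 14, B 20, D 11. D eliminated.
Round 3: A 25, B 20. A has a majority (≥23).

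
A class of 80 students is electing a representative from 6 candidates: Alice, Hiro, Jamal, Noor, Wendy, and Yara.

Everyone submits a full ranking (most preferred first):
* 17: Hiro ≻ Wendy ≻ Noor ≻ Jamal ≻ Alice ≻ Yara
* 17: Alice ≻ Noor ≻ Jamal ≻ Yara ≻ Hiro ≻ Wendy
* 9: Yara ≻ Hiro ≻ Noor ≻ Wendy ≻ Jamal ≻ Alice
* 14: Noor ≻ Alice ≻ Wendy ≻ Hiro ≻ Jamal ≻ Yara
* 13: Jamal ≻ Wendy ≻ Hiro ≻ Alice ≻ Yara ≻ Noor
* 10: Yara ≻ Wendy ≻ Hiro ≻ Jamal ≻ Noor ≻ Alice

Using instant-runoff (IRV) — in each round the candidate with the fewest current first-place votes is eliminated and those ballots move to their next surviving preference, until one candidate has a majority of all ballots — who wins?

Hiro

Round 1: Alice 17, Hiro 17, Jamal 13, Noor 14, Wendy 0, Yara 19. Wendy eliminated.
Round 2: Alice 17, Hiro 17, Jamal 13, Noor 14, Yara 19. Jamal eliminated.
Round 3: Alice 17, Hiro 30, Noor 14, Yara 19. Noor eliminated.
Round 4: Alice 31, Hiro 30, Yara 19. Yara eliminated.
Round 5: Alice 31, Hiro 49. Hiro has a majority (≥41).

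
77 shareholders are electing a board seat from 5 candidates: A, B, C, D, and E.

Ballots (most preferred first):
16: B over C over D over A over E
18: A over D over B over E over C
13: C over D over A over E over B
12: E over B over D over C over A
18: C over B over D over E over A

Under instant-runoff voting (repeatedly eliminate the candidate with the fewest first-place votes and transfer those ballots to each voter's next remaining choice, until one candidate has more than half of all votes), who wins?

Round 1: A 18, B 16, C 31, D 0, E 12. D eliminated.
Round 2: A 18, B 16, C 31, E 12. E eliminated.
Round 3: A 18, B 28, C 31. A eliminated.
Round 4: B 46, C 31. B has a majority (≥39).

B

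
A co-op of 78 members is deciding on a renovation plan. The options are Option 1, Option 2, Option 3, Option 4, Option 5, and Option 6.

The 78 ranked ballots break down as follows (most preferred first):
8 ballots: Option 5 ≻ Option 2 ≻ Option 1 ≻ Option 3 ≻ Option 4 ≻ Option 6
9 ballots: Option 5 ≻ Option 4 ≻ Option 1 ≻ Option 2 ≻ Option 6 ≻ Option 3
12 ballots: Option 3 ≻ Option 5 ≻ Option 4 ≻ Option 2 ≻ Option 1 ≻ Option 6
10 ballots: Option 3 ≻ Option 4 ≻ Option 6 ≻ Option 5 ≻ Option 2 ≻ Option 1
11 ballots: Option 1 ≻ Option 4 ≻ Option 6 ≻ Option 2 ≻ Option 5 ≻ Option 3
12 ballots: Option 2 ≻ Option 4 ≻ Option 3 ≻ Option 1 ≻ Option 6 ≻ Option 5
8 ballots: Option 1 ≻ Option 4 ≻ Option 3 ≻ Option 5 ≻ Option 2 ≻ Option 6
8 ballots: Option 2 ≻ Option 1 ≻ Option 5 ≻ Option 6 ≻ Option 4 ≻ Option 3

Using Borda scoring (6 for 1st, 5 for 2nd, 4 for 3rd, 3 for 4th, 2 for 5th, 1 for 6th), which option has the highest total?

Option 4

Option 1: 8×4 + 9×4 + 12×2 + 10×1 + 11×6 + 12×3 + 8×6 + 8×5 = 292
Option 2: 8×5 + 9×3 + 12×3 + 10×2 + 11×3 + 12×6 + 8×2 + 8×6 = 292
Option 3: 8×3 + 9×1 + 12×6 + 10×6 + 11×1 + 12×4 + 8×4 + 8×1 = 264
Option 4: 8×2 + 9×5 + 12×4 + 10×5 + 11×5 + 12×5 + 8×5 + 8×2 = 330
Option 5: 8×6 + 9×6 + 12×5 + 10×3 + 11×2 + 12×1 + 8×3 + 8×4 = 282
Option 6: 8×1 + 9×2 + 12×1 + 10×4 + 11×4 + 12×2 + 8×1 + 8×3 = 178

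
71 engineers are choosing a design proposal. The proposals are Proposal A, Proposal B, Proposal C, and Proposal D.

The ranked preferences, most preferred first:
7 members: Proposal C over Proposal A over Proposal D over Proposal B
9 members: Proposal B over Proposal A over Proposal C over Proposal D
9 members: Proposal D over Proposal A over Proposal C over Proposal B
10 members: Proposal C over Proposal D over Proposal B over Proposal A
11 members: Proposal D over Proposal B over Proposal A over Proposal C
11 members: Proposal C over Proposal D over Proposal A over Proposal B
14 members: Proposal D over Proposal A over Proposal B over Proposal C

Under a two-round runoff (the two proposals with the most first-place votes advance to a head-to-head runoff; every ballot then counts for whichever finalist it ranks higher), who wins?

Round 1 first-place votes: Proposal A 0, Proposal B 9, Proposal C 28, Proposal D 34. Proposal D and Proposal C advance.
Runoff: Proposal D is ranked above Proposal C on 34 ballots, Proposal C above Proposal D on 37.

Proposal C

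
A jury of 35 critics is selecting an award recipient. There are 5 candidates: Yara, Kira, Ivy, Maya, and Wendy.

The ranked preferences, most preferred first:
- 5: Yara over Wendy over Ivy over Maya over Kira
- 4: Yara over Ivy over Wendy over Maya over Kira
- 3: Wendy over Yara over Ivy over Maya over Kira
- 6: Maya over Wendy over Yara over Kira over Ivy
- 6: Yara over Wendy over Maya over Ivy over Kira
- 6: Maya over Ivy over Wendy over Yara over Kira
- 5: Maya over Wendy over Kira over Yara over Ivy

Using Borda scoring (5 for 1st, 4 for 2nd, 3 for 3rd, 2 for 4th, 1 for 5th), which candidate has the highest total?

Yara: 5×5 + 4×5 + 3×4 + 6×3 + 6×5 + 6×2 + 5×2 = 127
Kira: 5×1 + 4×1 + 3×1 + 6×2 + 6×1 + 6×1 + 5×3 = 51
Ivy: 5×3 + 4×4 + 3×3 + 6×1 + 6×2 + 6×4 + 5×1 = 87
Maya: 5×2 + 4×2 + 3×2 + 6×5 + 6×3 + 6×5 + 5×5 = 127
Wendy: 5×4 + 4×3 + 3×5 + 6×4 + 6×4 + 6×3 + 5×4 = 133

Wendy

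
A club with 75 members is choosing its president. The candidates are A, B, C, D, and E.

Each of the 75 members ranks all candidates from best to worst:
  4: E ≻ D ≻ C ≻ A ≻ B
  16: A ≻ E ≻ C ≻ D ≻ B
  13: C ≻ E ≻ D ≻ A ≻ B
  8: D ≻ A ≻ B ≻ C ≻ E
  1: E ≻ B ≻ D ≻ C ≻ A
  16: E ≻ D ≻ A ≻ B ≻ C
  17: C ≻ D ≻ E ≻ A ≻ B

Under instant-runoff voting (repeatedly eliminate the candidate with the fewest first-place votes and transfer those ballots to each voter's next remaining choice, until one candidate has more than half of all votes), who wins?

A

Round 1: A 16, B 0, C 30, D 8, E 21. B eliminated.
Round 2: A 16, C 30, D 8, E 21. D eliminated.
Round 3: A 24, C 30, E 21. E eliminated.
Round 4: A 40, C 35. A has a majority (≥38).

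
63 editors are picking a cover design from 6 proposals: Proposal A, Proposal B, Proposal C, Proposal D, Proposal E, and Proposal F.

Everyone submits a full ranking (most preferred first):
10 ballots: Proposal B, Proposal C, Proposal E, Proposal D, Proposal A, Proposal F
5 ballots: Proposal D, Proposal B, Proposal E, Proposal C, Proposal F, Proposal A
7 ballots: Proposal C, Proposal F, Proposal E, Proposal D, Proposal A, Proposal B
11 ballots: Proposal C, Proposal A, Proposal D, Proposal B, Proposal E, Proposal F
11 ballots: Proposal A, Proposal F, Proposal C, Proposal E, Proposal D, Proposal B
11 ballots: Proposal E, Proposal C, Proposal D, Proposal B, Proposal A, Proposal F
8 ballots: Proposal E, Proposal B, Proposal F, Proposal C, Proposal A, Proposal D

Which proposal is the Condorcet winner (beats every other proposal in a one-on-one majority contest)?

Proposal C vs Proposal A: 52–11
Proposal C vs Proposal B: 40–23
Proposal C vs Proposal D: 58–5
Proposal C vs Proposal E: 39–24
Proposal C vs Proposal F: 44–19
Proposal C beats every other proposal.

Proposal C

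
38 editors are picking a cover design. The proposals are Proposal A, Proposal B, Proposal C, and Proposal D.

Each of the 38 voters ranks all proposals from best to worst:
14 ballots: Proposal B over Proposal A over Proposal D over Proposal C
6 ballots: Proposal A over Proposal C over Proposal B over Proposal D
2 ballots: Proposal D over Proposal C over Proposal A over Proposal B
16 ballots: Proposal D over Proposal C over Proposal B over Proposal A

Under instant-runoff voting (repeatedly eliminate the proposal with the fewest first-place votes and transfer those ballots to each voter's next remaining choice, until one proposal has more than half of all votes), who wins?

Round 1: Proposal A 6, Proposal B 14, Proposal C 0, Proposal D 18. Proposal C eliminated.
Round 2: Proposal A 6, Proposal B 14, Proposal D 18. Proposal A eliminated.
Round 3: Proposal B 20, Proposal D 18. Proposal B has a majority (≥20).

Proposal B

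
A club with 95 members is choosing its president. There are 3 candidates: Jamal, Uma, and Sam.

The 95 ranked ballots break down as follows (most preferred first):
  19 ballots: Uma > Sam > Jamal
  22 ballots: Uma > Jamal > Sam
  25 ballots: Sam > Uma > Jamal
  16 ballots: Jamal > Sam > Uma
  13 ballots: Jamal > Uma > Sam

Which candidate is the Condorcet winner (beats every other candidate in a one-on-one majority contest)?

Uma vs Jamal: 66–29
Uma vs Sam: 54–41
Uma beats every other candidate.

Uma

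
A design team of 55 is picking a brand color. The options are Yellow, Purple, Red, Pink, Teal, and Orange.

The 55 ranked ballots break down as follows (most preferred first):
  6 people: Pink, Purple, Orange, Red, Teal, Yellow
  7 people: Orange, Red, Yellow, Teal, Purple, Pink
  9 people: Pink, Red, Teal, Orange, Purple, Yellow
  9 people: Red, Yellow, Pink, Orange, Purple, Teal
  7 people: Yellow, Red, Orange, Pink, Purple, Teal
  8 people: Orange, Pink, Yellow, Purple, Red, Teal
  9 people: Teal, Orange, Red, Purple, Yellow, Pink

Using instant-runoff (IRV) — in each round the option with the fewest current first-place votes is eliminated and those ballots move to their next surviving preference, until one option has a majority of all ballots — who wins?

Orange

Round 1: Yellow 7, Purple 0, Red 9, Pink 15, Teal 9, Orange 15. Purple eliminated.
Round 2: Yellow 7, Red 9, Pink 15, Teal 9, Orange 15. Yellow eliminated.
Round 3: Red 16, Pink 15, Teal 9, Orange 15. Teal eliminated.
Round 4: Red 16, Pink 15, Orange 24. Pink eliminated.
Round 5: Red 25, Orange 30. Orange has a majority (≥28).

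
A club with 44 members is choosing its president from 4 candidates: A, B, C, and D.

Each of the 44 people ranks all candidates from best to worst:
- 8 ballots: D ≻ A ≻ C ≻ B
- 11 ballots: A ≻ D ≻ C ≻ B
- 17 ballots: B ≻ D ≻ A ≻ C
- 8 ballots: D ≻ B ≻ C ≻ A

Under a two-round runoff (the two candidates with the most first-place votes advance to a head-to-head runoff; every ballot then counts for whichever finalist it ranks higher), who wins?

Round 1 first-place votes: A 11, B 17, C 0, D 16. B and D advance.
Runoff: B is ranked above D on 17 ballots, D above B on 27.

D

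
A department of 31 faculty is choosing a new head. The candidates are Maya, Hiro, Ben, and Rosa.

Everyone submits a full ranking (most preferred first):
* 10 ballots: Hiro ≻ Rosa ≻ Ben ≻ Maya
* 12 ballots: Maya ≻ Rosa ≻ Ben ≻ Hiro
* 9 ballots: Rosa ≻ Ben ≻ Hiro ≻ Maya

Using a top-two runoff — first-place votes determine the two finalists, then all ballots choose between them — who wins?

Hiro

Round 1 first-place votes: Maya 12, Hiro 10, Ben 0, Rosa 9. Maya and Hiro advance.
Runoff: Maya is ranked above Hiro on 12 ballots, Hiro above Maya on 19.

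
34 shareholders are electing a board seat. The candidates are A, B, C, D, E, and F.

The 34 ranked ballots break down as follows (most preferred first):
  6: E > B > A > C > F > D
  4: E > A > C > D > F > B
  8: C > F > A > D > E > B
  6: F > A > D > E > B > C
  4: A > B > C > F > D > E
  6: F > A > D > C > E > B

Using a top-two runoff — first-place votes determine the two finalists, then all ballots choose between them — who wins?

F

Round 1 first-place votes: A 4, B 0, C 8, D 0, E 10, F 12. F and E advance.
Runoff: F is ranked above E on 24 ballots, E above F on 10.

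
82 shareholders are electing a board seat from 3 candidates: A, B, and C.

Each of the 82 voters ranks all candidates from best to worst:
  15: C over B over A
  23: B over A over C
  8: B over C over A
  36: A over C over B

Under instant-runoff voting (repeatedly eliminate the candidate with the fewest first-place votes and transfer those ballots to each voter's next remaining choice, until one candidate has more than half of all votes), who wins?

B

Round 1: A 36, B 31, C 15. C eliminated.
Round 2: A 36, B 46. B has a majority (≥42).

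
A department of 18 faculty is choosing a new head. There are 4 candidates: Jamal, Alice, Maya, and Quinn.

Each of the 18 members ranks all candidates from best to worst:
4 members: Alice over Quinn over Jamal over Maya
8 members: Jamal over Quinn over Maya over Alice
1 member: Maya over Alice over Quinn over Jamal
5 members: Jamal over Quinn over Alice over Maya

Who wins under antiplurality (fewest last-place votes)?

Last-place votes: Jamal 1, Alice 8, Maya 9, Quinn 0.

Quinn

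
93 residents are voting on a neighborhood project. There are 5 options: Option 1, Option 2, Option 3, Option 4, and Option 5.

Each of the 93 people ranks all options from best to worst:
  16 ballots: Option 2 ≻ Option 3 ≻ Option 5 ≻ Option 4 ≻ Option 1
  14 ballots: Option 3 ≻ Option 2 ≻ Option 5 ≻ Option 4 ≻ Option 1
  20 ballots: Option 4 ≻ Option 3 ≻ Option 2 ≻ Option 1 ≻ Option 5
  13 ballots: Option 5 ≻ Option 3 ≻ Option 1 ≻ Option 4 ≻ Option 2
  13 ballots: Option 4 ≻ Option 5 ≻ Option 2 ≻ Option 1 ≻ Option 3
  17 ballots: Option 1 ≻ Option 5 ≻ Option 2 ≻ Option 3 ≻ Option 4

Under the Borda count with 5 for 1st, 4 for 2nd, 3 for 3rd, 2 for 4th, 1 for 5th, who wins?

Option 3

Option 1: 16×1 + 14×1 + 20×2 + 13×3 + 13×2 + 17×5 = 220
Option 2: 16×5 + 14×4 + 20×3 + 13×1 + 13×3 + 17×3 = 299
Option 3: 16×4 + 14×5 + 20×4 + 13×4 + 13×1 + 17×2 = 313
Option 4: 16×2 + 14×2 + 20×5 + 13×2 + 13×5 + 17×1 = 268
Option 5: 16×3 + 14×3 + 20×1 + 13×5 + 13×4 + 17×4 = 295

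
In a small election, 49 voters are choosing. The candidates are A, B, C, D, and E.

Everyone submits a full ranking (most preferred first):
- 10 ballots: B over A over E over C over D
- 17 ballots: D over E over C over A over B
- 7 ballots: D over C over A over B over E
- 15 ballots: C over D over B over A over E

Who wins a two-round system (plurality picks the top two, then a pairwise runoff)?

C

Round 1 first-place votes: A 0, B 10, C 15, D 24, E 0. D and C advance.
Runoff: D is ranked above C on 24 ballots, C above D on 25.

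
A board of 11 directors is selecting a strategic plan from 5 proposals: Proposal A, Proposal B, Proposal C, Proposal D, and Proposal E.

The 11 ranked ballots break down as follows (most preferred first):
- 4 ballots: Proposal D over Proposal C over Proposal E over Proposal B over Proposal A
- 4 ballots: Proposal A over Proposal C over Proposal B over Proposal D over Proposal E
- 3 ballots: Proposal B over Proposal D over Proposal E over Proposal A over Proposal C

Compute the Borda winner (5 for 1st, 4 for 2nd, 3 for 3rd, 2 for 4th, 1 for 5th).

Proposal D

Proposal A: 4×1 + 4×5 + 3×2 = 30
Proposal B: 4×2 + 4×3 + 3×5 = 35
Proposal C: 4×4 + 4×4 + 3×1 = 35
Proposal D: 4×5 + 4×2 + 3×4 = 40
Proposal E: 4×3 + 4×1 + 3×3 = 25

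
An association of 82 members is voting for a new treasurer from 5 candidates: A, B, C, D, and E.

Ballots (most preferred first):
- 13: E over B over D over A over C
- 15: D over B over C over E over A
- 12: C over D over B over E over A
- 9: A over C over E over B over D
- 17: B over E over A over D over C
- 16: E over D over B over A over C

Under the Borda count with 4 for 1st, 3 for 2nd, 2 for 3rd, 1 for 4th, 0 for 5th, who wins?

A: 13×1 + 15×0 + 12×0 + 9×4 + 17×2 + 16×1 = 99
B: 13×3 + 15×3 + 12×2 + 9×1 + 17×4 + 16×2 = 217
C: 13×0 + 15×2 + 12×4 + 9×3 + 17×0 + 16×0 = 105
D: 13×2 + 15×4 + 12×3 + 9×0 + 17×1 + 16×3 = 187
E: 13×4 + 15×1 + 12×1 + 9×2 + 17×3 + 16×4 = 212

B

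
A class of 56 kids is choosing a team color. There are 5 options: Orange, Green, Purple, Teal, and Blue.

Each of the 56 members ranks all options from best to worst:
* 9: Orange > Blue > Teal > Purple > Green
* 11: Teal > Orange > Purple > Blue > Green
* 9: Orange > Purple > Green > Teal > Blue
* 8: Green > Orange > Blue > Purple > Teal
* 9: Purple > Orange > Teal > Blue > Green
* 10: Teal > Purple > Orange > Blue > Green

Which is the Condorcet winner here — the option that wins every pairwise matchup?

Orange

Orange vs Green: 48–8
Orange vs Purple: 37–19
Orange vs Teal: 35–21
Orange vs Blue: 56–0
Orange beats every other option.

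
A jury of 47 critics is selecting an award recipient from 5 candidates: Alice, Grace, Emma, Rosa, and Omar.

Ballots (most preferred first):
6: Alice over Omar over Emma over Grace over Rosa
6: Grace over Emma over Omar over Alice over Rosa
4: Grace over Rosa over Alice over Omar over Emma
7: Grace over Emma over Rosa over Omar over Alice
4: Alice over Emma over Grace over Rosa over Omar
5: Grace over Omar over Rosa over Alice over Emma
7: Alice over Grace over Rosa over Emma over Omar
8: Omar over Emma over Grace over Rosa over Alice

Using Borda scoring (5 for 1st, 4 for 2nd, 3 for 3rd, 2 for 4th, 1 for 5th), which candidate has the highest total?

Grace

Alice: 6×5 + 6×2 + 4×3 + 7×1 + 4×5 + 5×2 + 7×5 + 8×1 = 134
Grace: 6×2 + 6×5 + 4×5 + 7×5 + 4×3 + 5×5 + 7×4 + 8×3 = 186
Emma: 6×3 + 6×4 + 4×1 + 7×4 + 4×4 + 5×1 + 7×2 + 8×4 = 141
Rosa: 6×1 + 6×1 + 4×4 + 7×3 + 4×2 + 5×3 + 7×3 + 8×2 = 109
Omar: 6×4 + 6×3 + 4×2 + 7×2 + 4×1 + 5×4 + 7×1 + 8×5 = 135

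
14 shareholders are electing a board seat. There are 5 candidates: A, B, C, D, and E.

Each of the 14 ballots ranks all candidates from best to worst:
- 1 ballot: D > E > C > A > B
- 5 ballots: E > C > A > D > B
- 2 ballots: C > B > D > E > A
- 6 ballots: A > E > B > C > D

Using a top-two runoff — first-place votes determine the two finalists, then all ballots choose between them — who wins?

Round 1 first-place votes: A 6, B 0, C 2, D 1, E 5. A and E advance.
Runoff: A is ranked above E on 6 ballots, E above A on 8.

E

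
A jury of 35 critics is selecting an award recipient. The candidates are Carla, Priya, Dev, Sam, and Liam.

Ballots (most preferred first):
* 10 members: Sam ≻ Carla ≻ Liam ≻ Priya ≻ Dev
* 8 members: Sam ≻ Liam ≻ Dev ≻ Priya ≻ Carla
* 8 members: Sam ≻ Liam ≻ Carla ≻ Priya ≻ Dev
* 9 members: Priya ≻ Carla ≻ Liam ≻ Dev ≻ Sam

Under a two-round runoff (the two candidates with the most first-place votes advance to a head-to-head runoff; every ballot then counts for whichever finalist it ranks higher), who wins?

Round 1 first-place votes: Carla 0, Priya 9, Dev 0, Sam 26, Liam 0. Sam and Priya advance.
Runoff: Sam is ranked above Priya on 26 ballots, Priya above Sam on 9.

Sam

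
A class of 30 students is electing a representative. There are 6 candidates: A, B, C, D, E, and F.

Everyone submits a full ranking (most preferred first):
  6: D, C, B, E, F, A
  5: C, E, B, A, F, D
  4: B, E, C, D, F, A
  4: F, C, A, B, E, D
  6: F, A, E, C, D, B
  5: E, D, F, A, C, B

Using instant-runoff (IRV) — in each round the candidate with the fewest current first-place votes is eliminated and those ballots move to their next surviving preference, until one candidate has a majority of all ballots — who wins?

Round 1: A 0, B 4, C 5, D 6, E 5, F 10. A eliminated.
Round 2: B 4, C 5, D 6, E 5, F 10. B eliminated.
Round 3: C 5, D 6, E 9, F 10. C eliminated.
Round 4: D 6, E 14, F 10. D eliminated.
Round 5: E 20, F 10. E has a majority (≥16).

E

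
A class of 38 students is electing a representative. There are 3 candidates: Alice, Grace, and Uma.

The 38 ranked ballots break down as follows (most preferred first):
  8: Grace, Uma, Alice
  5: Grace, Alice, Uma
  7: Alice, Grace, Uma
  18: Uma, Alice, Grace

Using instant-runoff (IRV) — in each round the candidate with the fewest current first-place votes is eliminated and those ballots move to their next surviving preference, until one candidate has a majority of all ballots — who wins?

Round 1: Alice 7, Grace 13, Uma 18. Alice eliminated.
Round 2: Grace 20, Uma 18. Grace has a majority (≥20).

Grace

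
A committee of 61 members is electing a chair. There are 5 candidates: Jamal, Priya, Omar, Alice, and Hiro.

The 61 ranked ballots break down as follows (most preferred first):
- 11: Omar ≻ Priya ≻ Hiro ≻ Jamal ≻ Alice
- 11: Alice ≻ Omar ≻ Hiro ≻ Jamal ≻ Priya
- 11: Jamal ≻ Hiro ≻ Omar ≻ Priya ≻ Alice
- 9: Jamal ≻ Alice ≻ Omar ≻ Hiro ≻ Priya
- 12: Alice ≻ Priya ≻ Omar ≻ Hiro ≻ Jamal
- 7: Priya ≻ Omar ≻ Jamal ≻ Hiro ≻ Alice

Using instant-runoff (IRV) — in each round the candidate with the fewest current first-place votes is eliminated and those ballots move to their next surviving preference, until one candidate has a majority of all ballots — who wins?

Jamal

Round 1: Jamal 20, Priya 7, Omar 11, Alice 23, Hiro 0. Hiro eliminated.
Round 2: Jamal 20, Priya 7, Omar 11, Alice 23. Priya eliminated.
Round 3: Jamal 20, Omar 18, Alice 23. Omar eliminated.
Round 4: Jamal 38, Alice 23. Jamal has a majority (≥31).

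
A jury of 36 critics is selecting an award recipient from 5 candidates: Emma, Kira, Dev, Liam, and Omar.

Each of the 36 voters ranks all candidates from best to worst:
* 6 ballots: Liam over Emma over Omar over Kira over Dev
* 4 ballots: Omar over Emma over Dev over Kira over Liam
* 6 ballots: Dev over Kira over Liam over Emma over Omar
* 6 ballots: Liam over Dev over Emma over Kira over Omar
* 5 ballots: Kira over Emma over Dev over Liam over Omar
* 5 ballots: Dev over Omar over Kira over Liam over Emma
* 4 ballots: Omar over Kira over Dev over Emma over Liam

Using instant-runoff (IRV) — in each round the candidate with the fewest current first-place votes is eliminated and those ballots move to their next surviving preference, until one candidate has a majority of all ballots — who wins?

Dev

Round 1: Emma 0, Kira 5, Dev 11, Liam 12, Omar 8. Emma eliminated.
Round 2: Kira 5, Dev 11, Liam 12, Omar 8. Kira eliminated.
Round 3: Dev 16, Liam 12, Omar 8. Omar eliminated.
Round 4: Dev 24, Liam 12. Dev has a majority (≥19).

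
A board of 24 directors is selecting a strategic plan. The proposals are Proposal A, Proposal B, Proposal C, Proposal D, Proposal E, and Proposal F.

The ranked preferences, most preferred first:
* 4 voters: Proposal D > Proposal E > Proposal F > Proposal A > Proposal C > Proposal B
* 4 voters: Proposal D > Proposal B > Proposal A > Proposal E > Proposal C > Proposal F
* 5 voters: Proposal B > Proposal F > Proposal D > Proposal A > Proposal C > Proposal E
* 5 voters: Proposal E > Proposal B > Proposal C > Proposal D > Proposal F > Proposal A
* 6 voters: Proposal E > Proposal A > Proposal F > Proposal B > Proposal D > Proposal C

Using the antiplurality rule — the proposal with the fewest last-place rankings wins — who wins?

Proposal D

Last-place votes: Proposal A 5, Proposal B 4, Proposal C 6, Proposal D 0, Proposal E 5, Proposal F 4.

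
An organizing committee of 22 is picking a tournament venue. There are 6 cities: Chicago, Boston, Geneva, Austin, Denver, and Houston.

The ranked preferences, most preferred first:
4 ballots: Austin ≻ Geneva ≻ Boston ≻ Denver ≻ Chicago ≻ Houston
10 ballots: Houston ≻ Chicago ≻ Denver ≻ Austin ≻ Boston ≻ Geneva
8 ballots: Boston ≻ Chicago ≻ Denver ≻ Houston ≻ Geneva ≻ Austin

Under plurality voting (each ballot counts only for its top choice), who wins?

Houston

First-place votes: Chicago 0, Boston 8, Geneva 0, Austin 4, Denver 0, Houston 10.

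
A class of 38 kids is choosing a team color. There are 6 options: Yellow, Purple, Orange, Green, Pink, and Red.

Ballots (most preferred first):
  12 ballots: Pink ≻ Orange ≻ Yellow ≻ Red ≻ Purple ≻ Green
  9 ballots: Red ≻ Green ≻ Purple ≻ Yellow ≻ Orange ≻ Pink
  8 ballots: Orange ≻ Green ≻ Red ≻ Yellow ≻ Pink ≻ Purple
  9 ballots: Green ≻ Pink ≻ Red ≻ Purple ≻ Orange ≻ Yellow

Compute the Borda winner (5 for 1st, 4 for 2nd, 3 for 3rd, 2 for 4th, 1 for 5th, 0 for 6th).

Yellow: 12×3 + 9×2 + 8×2 + 9×0 = 70
Purple: 12×1 + 9×3 + 8×0 + 9×2 = 57
Orange: 12×4 + 9×1 + 8×5 + 9×1 = 106
Green: 12×0 + 9×4 + 8×4 + 9×5 = 113
Pink: 12×5 + 9×0 + 8×1 + 9×4 = 104
Red: 12×2 + 9×5 + 8×3 + 9×3 = 120

Red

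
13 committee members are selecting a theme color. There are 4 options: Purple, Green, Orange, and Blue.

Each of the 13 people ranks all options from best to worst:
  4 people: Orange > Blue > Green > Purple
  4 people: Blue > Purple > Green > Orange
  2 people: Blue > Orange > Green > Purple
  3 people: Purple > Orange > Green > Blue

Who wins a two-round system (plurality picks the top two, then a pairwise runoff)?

Round 1 first-place votes: Purple 3, Green 0, Orange 4, Blue 6. Blue and Orange advance.
Runoff: Blue is ranked above Orange on 6 ballots, Orange above Blue on 7.

Orange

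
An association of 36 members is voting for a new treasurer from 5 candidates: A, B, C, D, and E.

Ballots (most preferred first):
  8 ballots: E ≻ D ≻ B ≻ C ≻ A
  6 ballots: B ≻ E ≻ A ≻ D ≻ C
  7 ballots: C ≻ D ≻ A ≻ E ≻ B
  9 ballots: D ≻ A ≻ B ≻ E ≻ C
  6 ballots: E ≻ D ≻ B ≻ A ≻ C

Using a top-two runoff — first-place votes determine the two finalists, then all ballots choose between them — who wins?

Round 1 first-place votes: A 0, B 6, C 7, D 9, E 14. E and D advance.
Runoff: E is ranked above D on 20 ballots, D above E on 16.

E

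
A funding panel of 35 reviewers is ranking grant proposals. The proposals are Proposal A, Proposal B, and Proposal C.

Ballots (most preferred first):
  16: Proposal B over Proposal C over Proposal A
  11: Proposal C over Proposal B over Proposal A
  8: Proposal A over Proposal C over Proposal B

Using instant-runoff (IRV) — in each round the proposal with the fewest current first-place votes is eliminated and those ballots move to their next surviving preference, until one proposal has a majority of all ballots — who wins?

Round 1: Proposal A 8, Proposal B 16, Proposal C 11. Proposal A eliminated.
Round 2: Proposal B 16, Proposal C 19. Proposal C has a majority (≥18).

Proposal C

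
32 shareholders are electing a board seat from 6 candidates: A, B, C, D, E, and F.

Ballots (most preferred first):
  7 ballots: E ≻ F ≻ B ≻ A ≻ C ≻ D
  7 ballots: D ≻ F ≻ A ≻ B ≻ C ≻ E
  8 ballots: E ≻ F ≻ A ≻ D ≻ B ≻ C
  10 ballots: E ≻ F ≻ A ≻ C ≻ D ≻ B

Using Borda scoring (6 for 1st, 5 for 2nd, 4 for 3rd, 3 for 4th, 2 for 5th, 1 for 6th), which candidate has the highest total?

A: 7×3 + 7×4 + 8×4 + 10×4 = 121
B: 7×4 + 7×3 + 8×2 + 10×1 = 75
C: 7×2 + 7×2 + 8×1 + 10×3 = 66
D: 7×1 + 7×6 + 8×3 + 10×2 = 93
E: 7×6 + 7×1 + 8×6 + 10×6 = 157
F: 7×5 + 7×5 + 8×5 + 10×5 = 160

F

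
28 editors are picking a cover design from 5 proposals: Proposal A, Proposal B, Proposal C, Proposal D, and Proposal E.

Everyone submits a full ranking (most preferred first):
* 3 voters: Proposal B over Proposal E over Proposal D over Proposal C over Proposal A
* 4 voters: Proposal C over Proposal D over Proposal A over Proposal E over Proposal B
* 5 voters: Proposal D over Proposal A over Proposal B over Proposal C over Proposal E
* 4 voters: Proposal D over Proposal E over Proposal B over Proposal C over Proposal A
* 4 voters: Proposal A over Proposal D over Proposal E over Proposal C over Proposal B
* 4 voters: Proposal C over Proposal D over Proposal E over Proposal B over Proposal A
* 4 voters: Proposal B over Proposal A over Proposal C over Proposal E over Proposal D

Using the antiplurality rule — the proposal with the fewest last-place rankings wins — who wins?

Last-place votes: Proposal A 11, Proposal B 8, Proposal C 0, Proposal D 4, Proposal E 5.

Proposal C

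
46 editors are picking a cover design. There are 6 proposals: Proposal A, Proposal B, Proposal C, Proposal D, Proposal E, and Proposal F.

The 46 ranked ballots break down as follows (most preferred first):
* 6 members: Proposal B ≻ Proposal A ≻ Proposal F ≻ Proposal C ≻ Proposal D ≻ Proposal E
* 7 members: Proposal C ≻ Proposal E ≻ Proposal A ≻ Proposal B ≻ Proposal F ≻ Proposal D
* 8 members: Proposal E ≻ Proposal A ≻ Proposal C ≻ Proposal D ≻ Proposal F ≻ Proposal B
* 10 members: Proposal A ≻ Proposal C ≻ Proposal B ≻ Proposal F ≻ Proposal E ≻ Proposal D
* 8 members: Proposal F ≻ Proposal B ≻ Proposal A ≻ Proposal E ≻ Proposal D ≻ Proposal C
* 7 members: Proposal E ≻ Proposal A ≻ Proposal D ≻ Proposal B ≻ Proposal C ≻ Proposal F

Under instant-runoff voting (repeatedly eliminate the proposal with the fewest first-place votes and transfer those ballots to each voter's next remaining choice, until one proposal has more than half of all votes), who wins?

Round 1: Proposal A 10, Proposal B 6, Proposal C 7, Proposal D 0, Proposal E 15, Proposal F 8. Proposal D eliminated.
Round 2: Proposal A 10, Proposal B 6, Proposal C 7, Proposal E 15, Proposal F 8. Proposal B eliminated.
Round 3: Proposal A 16, Proposal C 7, Proposal E 15, Proposal F 8. Proposal C eliminated.
Round 4: Proposal A 16, Proposal E 22, Proposal F 8. Proposal F eliminated.
Round 5: Proposal A 24, Proposal E 22. Proposal A has a majority (≥24).

Proposal A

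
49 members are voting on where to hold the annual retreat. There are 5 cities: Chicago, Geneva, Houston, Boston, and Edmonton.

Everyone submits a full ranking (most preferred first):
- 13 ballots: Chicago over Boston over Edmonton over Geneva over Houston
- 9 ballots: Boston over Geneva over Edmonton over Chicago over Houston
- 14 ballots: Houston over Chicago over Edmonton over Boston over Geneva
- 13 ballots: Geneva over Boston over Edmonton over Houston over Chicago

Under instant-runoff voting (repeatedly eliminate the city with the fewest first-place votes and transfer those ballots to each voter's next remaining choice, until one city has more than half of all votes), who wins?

Geneva

Round 1: Chicago 13, Geneva 13, Houston 14, Boston 9, Edmonton 0. Edmonton eliminated.
Round 2: Chicago 13, Geneva 13, Houston 14, Boston 9. Boston eliminated.
Round 3: Chicago 13, Geneva 22, Houston 14. Chicago eliminated.
Round 4: Geneva 35, Houston 14. Geneva has a majority (≥25).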